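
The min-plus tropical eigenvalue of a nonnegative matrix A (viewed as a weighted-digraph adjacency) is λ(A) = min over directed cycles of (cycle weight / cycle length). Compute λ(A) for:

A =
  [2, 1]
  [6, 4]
λ(A) = 2

Enumerate directed cycles and compute their means (weight / length). Sample:
  cycle 0 → 0: weight = 2, length = 1, mean = 2/1 ≈ 2.000
  cycle 1 → 1: weight = 4, length = 1, mean = 4/1 ≈ 4.000
  cycle 0 → 1 → 0: weight = 7, length = 2, mean = 7/2 ≈ 3.500
  cycle 1 → 0 → 1: weight = 7, length = 2, mean = 7/2 ≈ 3.500
Minimum mean = 2.000, attained e.g. along the cycle 0 → 0 with weight 2 and length 1. So λ(A) = 2/1 = 2.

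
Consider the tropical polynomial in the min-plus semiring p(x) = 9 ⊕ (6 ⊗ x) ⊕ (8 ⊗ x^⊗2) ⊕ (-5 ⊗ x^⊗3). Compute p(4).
p(4) = 7

A tropical monomial a ⊗ x^⊗i evaluates to a + i · x. Evaluating each term at x = 4:
  Term 0 contributes 9 + 0 · 4 = 9
  Term 1 contributes 6 + 1 · 4 = 10
  Term 2 contributes 8 + 2 · 4 = 16
  Term 3 contributes -5 + 3 · 4 = 7
p(4) = ⊕ of these = min[9, 10, 16, 7] = 7.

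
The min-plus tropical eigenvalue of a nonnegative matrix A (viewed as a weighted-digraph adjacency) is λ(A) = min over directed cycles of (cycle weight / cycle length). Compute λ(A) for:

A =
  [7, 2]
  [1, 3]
λ(A) = 3/2

Enumerate directed cycles and compute their means (weight / length). Sample:
  cycle 0 → 0: weight = 7, length = 1, mean = 7/1 ≈ 7.000
  cycle 1 → 1: weight = 3, length = 1, mean = 3/1 ≈ 3.000
  cycle 0 → 1 → 0: weight = 3, length = 2, mean = 3/2 ≈ 1.500
  cycle 1 → 0 → 1: weight = 3, length = 2, mean = 3/2 ≈ 1.500
Minimum mean = 1.500, attained e.g. along the cycle 0 → 1 → 0 with weight 3 and length 2. So λ(A) = 3/2 = 3/2.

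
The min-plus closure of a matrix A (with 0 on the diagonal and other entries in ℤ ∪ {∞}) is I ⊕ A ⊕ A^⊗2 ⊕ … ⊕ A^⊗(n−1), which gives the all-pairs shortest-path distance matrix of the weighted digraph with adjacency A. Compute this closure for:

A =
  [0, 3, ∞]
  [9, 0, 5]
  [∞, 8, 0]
Closure =
  [0, 3, 8]
  [9, 0, 5]
  [17, 8, 0]

This is the Floyd-Warshall all-pairs shortest-path computation. For each intermediate vertex k = 0, 1, …, 2, update dist[i][j] ← min(dist[i][j], dist[i][k] + dist[k][j]). The final matrix gives, for each (i, j), the minimum total weight of any directed path from i to j (possibly empty when i = j).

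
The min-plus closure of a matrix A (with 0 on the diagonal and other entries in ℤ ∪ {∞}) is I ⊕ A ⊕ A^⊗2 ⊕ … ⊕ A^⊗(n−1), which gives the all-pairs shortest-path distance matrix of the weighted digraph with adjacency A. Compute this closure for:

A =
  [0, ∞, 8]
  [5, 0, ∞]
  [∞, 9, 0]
Closure =
  [0, 17, 8]
  [5, 0, 13]
  [14, 9, 0]

This is the Floyd-Warshall all-pairs shortest-path computation. For each intermediate vertex k = 0, 1, …, 2, update dist[i][j] ← min(dist[i][j], dist[i][k] + dist[k][j]). The final matrix gives, for each (i, j), the minimum total weight of any directed path from i to j (possibly empty when i = j).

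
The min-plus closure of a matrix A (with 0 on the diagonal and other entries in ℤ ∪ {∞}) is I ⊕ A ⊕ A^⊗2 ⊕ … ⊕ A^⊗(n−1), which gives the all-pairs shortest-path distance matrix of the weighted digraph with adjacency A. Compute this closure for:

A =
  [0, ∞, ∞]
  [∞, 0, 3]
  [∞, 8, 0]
Closure =
  [0, ∞, ∞]
  [∞, 0, 3]
  [∞, 8, 0]

This is the Floyd-Warshall all-pairs shortest-path computation. For each intermediate vertex k = 0, 1, …, 2, update dist[i][j] ← min(dist[i][j], dist[i][k] + dist[k][j]). The final matrix gives, for each (i, j), the minimum total weight of any directed path from i to j (possibly empty when i = j).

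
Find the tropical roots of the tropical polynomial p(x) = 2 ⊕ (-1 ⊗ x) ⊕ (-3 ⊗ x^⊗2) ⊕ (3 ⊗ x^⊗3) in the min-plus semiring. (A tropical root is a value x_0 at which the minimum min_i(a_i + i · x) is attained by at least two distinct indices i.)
Roots: {-6, 2, 3}

Each tropical root is a break point of the lower envelope of the lines y = a_i + i · x (there are 4 lines, with slopes 0, 1, ..., 3). Only the lines that attain the minimum somewhere contribute to roots; other lines are dominated. Here the surviving (envelope) indices are i = 3, i = 2, i = 1, i = 0.
Intersections between consecutive envelope lines give the roots: for adjacent envelope indices i < j the intersection is x = (a_i − a_j) / (j − i). Reading off the sorted break points: {-6, 2, 3}.
Verification: at each break x_0, at least two indices attain the minimum of min_i(a_i + i · x_0).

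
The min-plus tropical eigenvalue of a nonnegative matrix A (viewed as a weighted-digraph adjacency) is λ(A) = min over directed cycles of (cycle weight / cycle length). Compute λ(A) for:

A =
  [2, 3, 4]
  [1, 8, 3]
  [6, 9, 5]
λ(A) = 2

Enumerate directed cycles and compute their means (weight / length). Sample:
  cycle 0 → 0: weight = 2, length = 1, mean = 2/1 ≈ 2.000
  cycle 1 → 1: weight = 8, length = 1, mean = 8/1 ≈ 8.000
  cycle 2 → 2: weight = 5, length = 1, mean = 5/1 ≈ 5.000
  cycle 0 → 1 → 0: weight = 4, length = 2, mean = 4/2 ≈ 2.000
  cycle 0 → 2 → 0: weight = 10, length = 2, mean = 10/2 ≈ 5.000
  cycle 1 → 0 → 1: weight = 4, length = 2, mean = 4/2 ≈ 2.000
Minimum mean = 2.000, attained e.g. along the cycle 0 → 0 with weight 2 and length 1. So λ(A) = 2/1 = 2.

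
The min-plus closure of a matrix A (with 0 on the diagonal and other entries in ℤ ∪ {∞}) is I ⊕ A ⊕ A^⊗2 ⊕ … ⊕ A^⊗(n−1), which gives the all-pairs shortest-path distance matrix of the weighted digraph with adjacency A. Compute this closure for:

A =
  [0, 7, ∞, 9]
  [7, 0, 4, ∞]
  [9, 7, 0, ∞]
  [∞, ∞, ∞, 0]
Closure =
  [0, 7, 11, 9]
  [7, 0, 4, 16]
  [9, 7, 0, 18]
  [∞, ∞, ∞, 0]

This is the Floyd-Warshall all-pairs shortest-path computation. For each intermediate vertex k = 0, 1, …, 3, update dist[i][j] ← min(dist[i][j], dist[i][k] + dist[k][j]). The final matrix gives, for each (i, j), the minimum total weight of any directed path from i to j (possibly empty when i = j).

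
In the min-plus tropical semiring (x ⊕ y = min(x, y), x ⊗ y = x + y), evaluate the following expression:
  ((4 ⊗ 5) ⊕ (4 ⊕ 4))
((4 ⊗ 5) ⊕ (4 ⊕ 4)) = 4

Expand innermost to outermost. Recall ⊕ takes the minimum of its arguments and ⊗ takes their sum. Working out the expression ((4 ⊗ 5) ⊕ (4 ⊕ 4)) gives 4.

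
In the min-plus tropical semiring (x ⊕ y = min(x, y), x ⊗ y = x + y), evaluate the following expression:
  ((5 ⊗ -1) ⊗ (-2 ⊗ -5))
((5 ⊗ -1) ⊗ (-2 ⊗ -5)) = -3

Expand innermost to outermost. Recall ⊕ takes the minimum of its arguments and ⊗ takes their sum. Working out the expression ((5 ⊗ -1) ⊗ (-2 ⊗ -5)) gives -3.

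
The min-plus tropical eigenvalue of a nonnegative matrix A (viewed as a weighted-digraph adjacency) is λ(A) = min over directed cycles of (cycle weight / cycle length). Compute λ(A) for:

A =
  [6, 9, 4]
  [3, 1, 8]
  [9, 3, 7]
λ(A) = 1

Enumerate directed cycles and compute their means (weight / length). Sample:
  cycle 0 → 0: weight = 6, length = 1, mean = 6/1 ≈ 6.000
  cycle 1 → 1: weight = 1, length = 1, mean = 1/1 ≈ 1.000
  cycle 2 → 2: weight = 7, length = 1, mean = 7/1 ≈ 7.000
  cycle 0 → 1 → 0: weight = 12, length = 2, mean = 12/2 ≈ 6.000
  cycle 0 → 2 → 0: weight = 13, length = 2, mean = 13/2 ≈ 6.500
  cycle 1 → 0 → 1: weight = 12, length = 2, mean = 12/2 ≈ 6.000
Minimum mean = 1.000, attained e.g. along the cycle 1 → 1 with weight 1 and length 1. So λ(A) = 1/1 = 1.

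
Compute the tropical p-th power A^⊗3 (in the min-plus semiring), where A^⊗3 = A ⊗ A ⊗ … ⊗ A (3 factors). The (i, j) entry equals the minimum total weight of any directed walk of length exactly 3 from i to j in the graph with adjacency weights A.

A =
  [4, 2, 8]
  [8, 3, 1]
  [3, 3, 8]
A^⊗3 =
  [6, 6, 6]
  [7, 6, 5]
  [7, 7, 6]

Each entry (A^⊗3)_ij equals the minimum over all length-3 walks i = v_0 → v_1 → … → v_3 = j of Σ_t A[v_t][v_{t+1}]. For example, for (i, j) = (0, 2) we minimise over 9 possible intermediate vertex sequences; the minimum is 6, attained along the walk 0 → 1 → 1 → 2.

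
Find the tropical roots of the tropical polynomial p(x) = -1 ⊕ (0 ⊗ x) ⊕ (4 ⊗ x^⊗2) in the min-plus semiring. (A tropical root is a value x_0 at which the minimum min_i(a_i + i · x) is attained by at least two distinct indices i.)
Roots: {-4, -1}

Each tropical root is a break point of the lower envelope of the lines y = a_i + i · x (there are 3 lines, with slopes 0, 1, ..., 2). Only the lines that attain the minimum somewhere contribute to roots; other lines are dominated. Here the surviving (envelope) indices are i = 2, i = 1, i = 0.
Intersections between consecutive envelope lines give the roots: for adjacent envelope indices i < j the intersection is x = (a_i − a_j) / (j − i). Reading off the sorted break points: {-4, -1}.
Verification: at each break x_0, at least two indices attain the minimum of min_i(a_i + i · x_0).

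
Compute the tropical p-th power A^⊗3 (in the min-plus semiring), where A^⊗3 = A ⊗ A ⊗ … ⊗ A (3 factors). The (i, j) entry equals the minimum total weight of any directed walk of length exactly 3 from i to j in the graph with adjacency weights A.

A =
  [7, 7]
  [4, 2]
A^⊗3 =
  [13, 11]
  [8, 6]

Each entry (A^⊗3)_ij equals the minimum over all length-3 walks i = v_0 → v_1 → … → v_3 = j of Σ_t A[v_t][v_{t+1}]. For example, for (i, j) = (0, 1) we minimise over 4 possible intermediate vertex sequences; the minimum is 11, attained along the walk 0 → 1 → 1 → 1.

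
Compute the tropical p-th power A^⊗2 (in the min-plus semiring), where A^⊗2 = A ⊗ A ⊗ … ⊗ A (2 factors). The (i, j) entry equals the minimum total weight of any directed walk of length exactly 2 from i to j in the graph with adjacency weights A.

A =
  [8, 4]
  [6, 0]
A^⊗2 =
  [10, 4]
  [6, 0]

Each entry (A^⊗2)_ij equals the minimum over all length-2 walks i = v_0 → v_1 → … → v_2 = j of Σ_t A[v_t][v_{t+1}]. For example, for (i, j) = (0, 1) we minimise over 2 possible intermediate vertex sequences; the minimum is 4, attained along the walk 0 → 1 → 1.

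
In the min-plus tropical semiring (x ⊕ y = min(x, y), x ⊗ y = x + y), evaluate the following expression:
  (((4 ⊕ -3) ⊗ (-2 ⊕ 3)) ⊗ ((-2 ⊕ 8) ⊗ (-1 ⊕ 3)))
(((4 ⊕ -3) ⊗ (-2 ⊕ 3)) ⊗ ((-2 ⊕ 8) ⊗ (-1 ⊕ 3))) = -8

Expand innermost to outermost. Recall ⊕ takes the minimum of its arguments and ⊗ takes their sum. Working out the expression (((4 ⊕ -3) ⊗ (-2 ⊕ 3)) ⊗ ((-2 ⊕ 8) ⊗ (-1 ⊕ 3))) gives -8.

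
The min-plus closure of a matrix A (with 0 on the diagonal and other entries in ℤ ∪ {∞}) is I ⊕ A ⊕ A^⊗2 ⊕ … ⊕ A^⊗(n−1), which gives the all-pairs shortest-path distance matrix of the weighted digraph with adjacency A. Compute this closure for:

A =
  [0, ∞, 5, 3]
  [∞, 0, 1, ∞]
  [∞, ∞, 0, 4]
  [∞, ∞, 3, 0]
Closure =
  [0, ∞, 5, 3]
  [∞, 0, 1, 5]
  [∞, ∞, 0, 4]
  [∞, ∞, 3, 0]

This is the Floyd-Warshall all-pairs shortest-path computation. For each intermediate vertex k = 0, 1, …, 3, update dist[i][j] ← min(dist[i][j], dist[i][k] + dist[k][j]). The final matrix gives, for each (i, j), the minimum total weight of any directed path from i to j (possibly empty when i = j).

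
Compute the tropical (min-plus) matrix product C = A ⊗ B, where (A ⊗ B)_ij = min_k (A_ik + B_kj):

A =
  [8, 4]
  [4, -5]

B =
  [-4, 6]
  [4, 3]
A ⊗ B =
  [4, 7]
  [-1, -2]

Apply the min-plus product entry-by-entry:
  C[0][0] = min over k of (A[0][0] + B[0][0] = 8 + -4 = 4, A[0][1] + B[1][0] = 4 + 4 = 8) = 4 (attained at k = 0)
  C[0][1] = min over k of (A[0][0] + B[0][1] = 8 + 6 = 14, A[0][1] + B[1][1] = 4 + 3 = 7) = 7 (attained at k = 1)
  C[1][0] = min over k of (A[1][0] + B[0][0] = 4 + -4 = 0, A[1][1] + B[1][0] = -5 + 4 = -1) = -1 (attained at k = 1)
  C[1][1] = min over k of (A[1][0] + B[0][1] = 4 + 6 = 10, A[1][1] + B[1][1] = -5 + 3 = -2) = -2 (attained at k = 1)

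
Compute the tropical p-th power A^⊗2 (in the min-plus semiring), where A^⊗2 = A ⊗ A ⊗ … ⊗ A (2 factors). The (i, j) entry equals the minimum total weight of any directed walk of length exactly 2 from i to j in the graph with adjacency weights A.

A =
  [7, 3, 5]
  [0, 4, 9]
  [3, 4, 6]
A^⊗2 =
  [3, 7, 11]
  [4, 3, 5]
  [4, 6, 8]

Each entry (A^⊗2)_ij equals the minimum over all length-2 walks i = v_0 → v_1 → … → v_2 = j of Σ_t A[v_t][v_{t+1}]. For example, for (i, j) = (0, 2) we minimise over 3 possible intermediate vertex sequences; the minimum is 11, attained along the walk 0 → 2 → 2.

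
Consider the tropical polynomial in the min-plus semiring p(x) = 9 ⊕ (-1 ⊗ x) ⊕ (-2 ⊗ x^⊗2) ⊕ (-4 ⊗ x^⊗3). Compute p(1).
p(1) = -1

A tropical monomial a ⊗ x^⊗i evaluates to a + i · x. Evaluating each term at x = 1:
  Term 0 contributes 9 + 0 · 1 = 9
  Term 1 contributes -1 + 1 · 1 = 0
  Term 2 contributes -2 + 2 · 1 = 0
  Term 3 contributes -4 + 3 · 1 = -1
p(1) = ⊕ of these = min[9, 0, 0, -1] = -1.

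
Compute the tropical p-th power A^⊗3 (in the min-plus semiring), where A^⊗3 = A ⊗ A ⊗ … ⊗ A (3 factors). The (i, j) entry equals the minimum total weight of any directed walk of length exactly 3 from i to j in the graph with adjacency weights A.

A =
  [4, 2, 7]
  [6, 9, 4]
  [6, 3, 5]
A^⊗3 =
  [12, 9, 10]
  [13, 12, 11]
  [13, 10, 12]

Each entry (A^⊗3)_ij equals the minimum over all length-3 walks i = v_0 → v_1 → … → v_3 = j of Σ_t A[v_t][v_{t+1}]. For example, for (i, j) = (0, 2) we minimise over 9 possible intermediate vertex sequences; the minimum is 10, attained along the walk 0 → 0 → 1 → 2.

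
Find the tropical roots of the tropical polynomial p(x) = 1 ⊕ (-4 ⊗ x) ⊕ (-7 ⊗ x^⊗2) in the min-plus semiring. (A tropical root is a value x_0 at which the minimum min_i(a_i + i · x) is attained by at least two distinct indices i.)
Roots: {3, 5}

Each tropical root is a break point of the lower envelope of the lines y = a_i + i · x (there are 3 lines, with slopes 0, 1, ..., 2). Only the lines that attain the minimum somewhere contribute to roots; other lines are dominated. Here the surviving (envelope) indices are i = 2, i = 1, i = 0.
Intersections between consecutive envelope lines give the roots: for adjacent envelope indices i < j the intersection is x = (a_i − a_j) / (j − i). Reading off the sorted break points: {3, 5}.
Verification: at each break x_0, at least two indices attain the minimum of min_i(a_i + i · x_0).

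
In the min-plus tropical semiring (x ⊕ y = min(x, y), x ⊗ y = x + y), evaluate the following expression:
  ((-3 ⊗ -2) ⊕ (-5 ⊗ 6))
((-3 ⊗ -2) ⊕ (-5 ⊗ 6)) = -5

Expand innermost to outermost. Recall ⊕ takes the minimum of its arguments and ⊗ takes their sum. Working out the expression ((-3 ⊗ -2) ⊕ (-5 ⊗ 6)) gives -5.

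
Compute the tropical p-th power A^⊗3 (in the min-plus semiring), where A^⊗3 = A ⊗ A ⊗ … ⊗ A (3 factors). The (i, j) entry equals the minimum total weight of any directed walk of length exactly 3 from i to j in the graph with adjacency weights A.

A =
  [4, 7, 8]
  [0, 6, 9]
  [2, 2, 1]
A^⊗3 =
  [10, 11, 10]
  [7, 10, 9]
  [3, 4, 3]

Each entry (A^⊗3)_ij equals the minimum over all length-3 walks i = v_0 → v_1 → … → v_3 = j of Σ_t A[v_t][v_{t+1}]. For example, for (i, j) = (0, 2) we minimise over 9 possible intermediate vertex sequences; the minimum is 10, attained along the walk 0 → 2 → 2 → 2.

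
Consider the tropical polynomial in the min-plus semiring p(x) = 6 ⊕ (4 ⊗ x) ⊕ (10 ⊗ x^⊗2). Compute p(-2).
p(-2) = 2

A tropical monomial a ⊗ x^⊗i evaluates to a + i · x. Evaluating each term at x = -2:
  Term 0 contributes 6 + 0 · -2 = 6
  Term 1 contributes 4 + 1 · -2 = 2
  Term 2 contributes 10 + 2 · -2 = 6
p(-2) = ⊕ of these = min[6, 2, 6] = 2.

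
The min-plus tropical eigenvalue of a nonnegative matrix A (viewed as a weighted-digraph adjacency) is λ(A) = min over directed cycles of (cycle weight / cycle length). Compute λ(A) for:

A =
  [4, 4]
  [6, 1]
λ(A) = 1

Enumerate directed cycles and compute their means (weight / length). Sample:
  cycle 0 → 0: weight = 4, length = 1, mean = 4/1 ≈ 4.000
  cycle 1 → 1: weight = 1, length = 1, mean = 1/1 ≈ 1.000
  cycle 0 → 1 → 0: weight = 10, length = 2, mean = 10/2 ≈ 5.000
  cycle 1 → 0 → 1: weight = 10, length = 2, mean = 10/2 ≈ 5.000
Minimum mean = 1.000, attained e.g. along the cycle 1 → 1 with weight 1 and length 1. So λ(A) = 1/1 = 1.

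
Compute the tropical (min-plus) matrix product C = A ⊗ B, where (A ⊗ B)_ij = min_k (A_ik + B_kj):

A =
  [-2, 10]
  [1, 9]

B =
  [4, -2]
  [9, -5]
A ⊗ B =
  [2, -4]
  [5, -1]

Apply the min-plus product entry-by-entry:
  C[0][0] = min over k of (A[0][0] + B[0][0] = -2 + 4 = 2, A[0][1] + B[1][0] = 10 + 9 = 19) = 2 (attained at k = 0)
  C[0][1] = min over k of (A[0][0] + B[0][1] = -2 + -2 = -4, A[0][1] + B[1][1] = 10 + -5 = 5) = -4 (attained at k = 0)
  C[1][0] = min over k of (A[1][0] + B[0][0] = 1 + 4 = 5, A[1][1] + B[1][0] = 9 + 9 = 18) = 5 (attained at k = 0)
  C[1][1] = min over k of (A[1][0] + B[0][1] = 1 + -2 = -1, A[1][1] + B[1][1] = 9 + -5 = 4) = -1 (attained at k = 0)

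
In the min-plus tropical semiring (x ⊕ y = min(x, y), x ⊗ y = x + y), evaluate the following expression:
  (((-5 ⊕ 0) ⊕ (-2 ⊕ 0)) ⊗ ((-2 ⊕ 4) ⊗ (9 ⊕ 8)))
(((-5 ⊕ 0) ⊕ (-2 ⊕ 0)) ⊗ ((-2 ⊕ 4) ⊗ (9 ⊕ 8))) = 1

Expand innermost to outermost. Recall ⊕ takes the minimum of its arguments and ⊗ takes their sum. Working out the expression (((-5 ⊕ 0) ⊕ (-2 ⊕ 0)) ⊗ ((-2 ⊕ 4) ⊗ (9 ⊕ 8))) gives 1.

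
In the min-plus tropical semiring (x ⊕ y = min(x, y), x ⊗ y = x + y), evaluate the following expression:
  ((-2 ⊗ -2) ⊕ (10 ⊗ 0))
((-2 ⊗ -2) ⊕ (10 ⊗ 0)) = -4

Expand innermost to outermost. Recall ⊕ takes the minimum of its arguments and ⊗ takes their sum. Working out the expression ((-2 ⊗ -2) ⊕ (10 ⊗ 0)) gives -4.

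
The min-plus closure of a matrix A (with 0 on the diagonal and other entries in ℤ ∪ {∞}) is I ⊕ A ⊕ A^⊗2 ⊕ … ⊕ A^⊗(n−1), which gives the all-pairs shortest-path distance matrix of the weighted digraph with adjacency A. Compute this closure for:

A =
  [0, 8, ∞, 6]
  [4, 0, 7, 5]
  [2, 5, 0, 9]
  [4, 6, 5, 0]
Closure =
  [0, 8, 11, 6]
  [4, 0, 7, 5]
  [2, 5, 0, 8]
  [4, 6, 5, 0]

This is the Floyd-Warshall all-pairs shortest-path computation. For each intermediate vertex k = 0, 1, …, 3, update dist[i][j] ← min(dist[i][j], dist[i][k] + dist[k][j]). The final matrix gives, for each (i, j), the minimum total weight of any directed path from i to j (possibly empty when i = j).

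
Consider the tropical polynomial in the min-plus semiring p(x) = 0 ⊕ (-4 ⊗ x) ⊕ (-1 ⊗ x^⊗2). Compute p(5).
p(5) = 0

A tropical monomial a ⊗ x^⊗i evaluates to a + i · x. Evaluating each term at x = 5:
  Term 0 contributes 0 + 0 · 5 = 0
  Term 1 contributes -4 + 1 · 5 = 1
  Term 2 contributes -1 + 2 · 5 = 9
p(5) = ⊕ of these = min[0, 1, 9] = 0.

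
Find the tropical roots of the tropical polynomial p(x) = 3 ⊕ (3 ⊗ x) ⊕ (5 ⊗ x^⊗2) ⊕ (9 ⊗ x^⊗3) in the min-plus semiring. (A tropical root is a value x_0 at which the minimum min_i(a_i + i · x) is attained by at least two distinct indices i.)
Roots: {-4, -2, 0}

Each tropical root is a break point of the lower envelope of the lines y = a_i + i · x (there are 4 lines, with slopes 0, 1, ..., 3). Only the lines that attain the minimum somewhere contribute to roots; other lines are dominated. Here the surviving (envelope) indices are i = 3, i = 2, i = 1, i = 0.
Intersections between consecutive envelope lines give the roots: for adjacent envelope indices i < j the intersection is x = (a_i − a_j) / (j − i). Reading off the sorted break points: {-4, -2, 0}.
Verification: at each break x_0, at least two indices attain the minimum of min_i(a_i + i · x_0).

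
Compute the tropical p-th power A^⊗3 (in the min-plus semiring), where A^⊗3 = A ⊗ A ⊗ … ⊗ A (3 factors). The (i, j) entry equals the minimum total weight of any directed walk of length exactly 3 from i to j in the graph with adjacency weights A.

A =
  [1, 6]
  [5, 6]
A^⊗3 =
  [3, 8]
  [7, 12]

Each entry (A^⊗3)_ij equals the minimum over all length-3 walks i = v_0 → v_1 → … → v_3 = j of Σ_t A[v_t][v_{t+1}]. For example, for (i, j) = (0, 1) we minimise over 4 possible intermediate vertex sequences; the minimum is 8, attained along the walk 0 → 0 → 0 → 1.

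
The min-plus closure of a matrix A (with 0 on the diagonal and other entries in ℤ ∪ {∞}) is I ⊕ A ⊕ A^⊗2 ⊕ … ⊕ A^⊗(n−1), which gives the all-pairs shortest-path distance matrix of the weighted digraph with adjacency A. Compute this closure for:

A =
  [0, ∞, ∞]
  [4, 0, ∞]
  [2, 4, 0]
Closure =
  [0, ∞, ∞]
  [4, 0, ∞]
  [2, 4, 0]

This is the Floyd-Warshall all-pairs shortest-path computation. For each intermediate vertex k = 0, 1, …, 2, update dist[i][j] ← min(dist[i][j], dist[i][k] + dist[k][j]). The final matrix gives, for each (i, j), the minimum total weight of any directed path from i to j (possibly empty when i = j).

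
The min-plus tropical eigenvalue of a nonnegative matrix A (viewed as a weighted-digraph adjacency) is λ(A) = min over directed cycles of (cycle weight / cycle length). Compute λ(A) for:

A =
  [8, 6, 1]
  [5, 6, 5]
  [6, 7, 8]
λ(A) = 7/2

Enumerate directed cycles and compute their means (weight / length). Sample:
  cycle 0 → 0: weight = 8, length = 1, mean = 8/1 ≈ 8.000
  cycle 1 → 1: weight = 6, length = 1, mean = 6/1 ≈ 6.000
  cycle 2 → 2: weight = 8, length = 1, mean = 8/1 ≈ 8.000
  cycle 0 → 1 → 0: weight = 11, length = 2, mean = 11/2 ≈ 5.500
  cycle 0 → 2 → 0: weight = 7, length = 2, mean = 7/2 ≈ 3.500
  cycle 1 → 0 → 1: weight = 11, length = 2, mean = 11/2 ≈ 5.500
Minimum mean = 3.500, attained e.g. along the cycle 0 → 2 → 0 with weight 7 and length 2. So λ(A) = 7/2 = 7/2.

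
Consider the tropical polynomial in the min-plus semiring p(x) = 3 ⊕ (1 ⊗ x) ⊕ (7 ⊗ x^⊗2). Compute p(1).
p(1) = 2

A tropical monomial a ⊗ x^⊗i evaluates to a + i · x. Evaluating each term at x = 1:
  Term 0 contributes 3 + 0 · 1 = 3
  Term 1 contributes 1 + 1 · 1 = 2
  Term 2 contributes 7 + 2 · 1 = 9
p(1) = ⊕ of these = min[3, 2, 9] = 2.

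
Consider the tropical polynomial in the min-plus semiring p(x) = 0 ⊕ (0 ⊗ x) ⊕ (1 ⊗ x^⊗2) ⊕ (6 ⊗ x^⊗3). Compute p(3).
p(3) = 0

A tropical monomial a ⊗ x^⊗i evaluates to a + i · x. Evaluating each term at x = 3:
  Term 0 contributes 0 + 0 · 3 = 0
  Term 1 contributes 0 + 1 · 3 = 3
  Term 2 contributes 1 + 2 · 3 = 7
  Term 3 contributes 6 + 3 · 3 = 15
p(3) = ⊕ of these = min[0, 3, 7, 15] = 0.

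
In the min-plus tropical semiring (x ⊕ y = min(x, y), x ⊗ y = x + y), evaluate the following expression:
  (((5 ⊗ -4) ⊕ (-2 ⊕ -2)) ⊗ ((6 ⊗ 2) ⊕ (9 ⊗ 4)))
(((5 ⊗ -4) ⊕ (-2 ⊕ -2)) ⊗ ((6 ⊗ 2) ⊕ (9 ⊗ 4))) = 6

Expand innermost to outermost. Recall ⊕ takes the minimum of its arguments and ⊗ takes their sum. Working out the expression (((5 ⊗ -4) ⊕ (-2 ⊕ -2)) ⊗ ((6 ⊗ 2) ⊕ (9 ⊗ 4))) gives 6.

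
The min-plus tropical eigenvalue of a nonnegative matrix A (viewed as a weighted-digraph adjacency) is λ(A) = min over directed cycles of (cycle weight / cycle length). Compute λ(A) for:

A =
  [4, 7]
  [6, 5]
λ(A) = 4

Enumerate directed cycles and compute their means (weight / length). Sample:
  cycle 0 → 0: weight = 4, length = 1, mean = 4/1 ≈ 4.000
  cycle 1 → 1: weight = 5, length = 1, mean = 5/1 ≈ 5.000
  cycle 0 → 1 → 0: weight = 13, length = 2, mean = 13/2 ≈ 6.500
  cycle 1 → 0 → 1: weight = 13, length = 2, mean = 13/2 ≈ 6.500
Minimum mean = 4.000, attained e.g. along the cycle 0 → 0 with weight 4 and length 1. So λ(A) = 4/1 = 4.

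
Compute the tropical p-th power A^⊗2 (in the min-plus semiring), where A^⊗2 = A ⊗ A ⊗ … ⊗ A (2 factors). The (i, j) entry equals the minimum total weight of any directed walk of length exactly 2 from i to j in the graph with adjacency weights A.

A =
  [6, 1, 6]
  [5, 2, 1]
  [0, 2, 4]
A^⊗2 =
  [6, 3, 2]
  [1, 3, 3]
  [4, 1, 3]

Each entry (A^⊗2)_ij equals the minimum over all length-2 walks i = v_0 → v_1 → … → v_2 = j of Σ_t A[v_t][v_{t+1}]. For example, for (i, j) = (0, 2) we minimise over 3 possible intermediate vertex sequences; the minimum is 2, attained along the walk 0 → 1 → 2.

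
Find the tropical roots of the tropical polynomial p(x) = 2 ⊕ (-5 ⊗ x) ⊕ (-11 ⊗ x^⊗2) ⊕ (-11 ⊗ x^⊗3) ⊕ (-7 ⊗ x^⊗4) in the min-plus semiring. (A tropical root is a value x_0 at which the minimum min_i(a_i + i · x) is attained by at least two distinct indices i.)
Roots: {-4, 0, 6, 7}

Each tropical root is a break point of the lower envelope of the lines y = a_i + i · x (there are 5 lines, with slopes 0, 1, ..., 4). Only the lines that attain the minimum somewhere contribute to roots; other lines are dominated. Here the surviving (envelope) indices are i = 4, i = 3, i = 2, i = 1, i = 0.
Intersections between consecutive envelope lines give the roots: for adjacent envelope indices i < j the intersection is x = (a_i − a_j) / (j − i). Reading off the sorted break points: {-4, 0, 6, 7}.
Verification: at each break x_0, at least two indices attain the minimum of min_i(a_i + i · x_0).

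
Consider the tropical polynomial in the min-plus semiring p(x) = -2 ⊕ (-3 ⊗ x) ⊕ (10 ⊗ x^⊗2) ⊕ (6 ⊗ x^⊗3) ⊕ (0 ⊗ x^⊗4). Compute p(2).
p(2) = -2

A tropical monomial a ⊗ x^⊗i evaluates to a + i · x. Evaluating each term at x = 2:
  Term 0 contributes -2 + 0 · 2 = -2
  Term 1 contributes -3 + 1 · 2 = -1
  Term 2 contributes 10 + 2 · 2 = 14
  Term 3 contributes 6 + 3 · 2 = 12
  Term 4 contributes 0 + 4 · 2 = 8
p(2) = ⊕ of these = min[-2, -1, 14, 12, 8] = -2.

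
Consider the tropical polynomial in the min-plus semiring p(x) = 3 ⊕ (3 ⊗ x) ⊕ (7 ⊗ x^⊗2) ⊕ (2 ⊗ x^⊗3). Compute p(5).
p(5) = 3

A tropical monomial a ⊗ x^⊗i evaluates to a + i · x. Evaluating each term at x = 5:
  Term 0 contributes 3 + 0 · 5 = 3
  Term 1 contributes 3 + 1 · 5 = 8
  Term 2 contributes 7 + 2 · 5 = 17
  Term 3 contributes 2 + 3 · 5 = 17
p(5) = ⊕ of these = min[3, 8, 17, 17] = 3.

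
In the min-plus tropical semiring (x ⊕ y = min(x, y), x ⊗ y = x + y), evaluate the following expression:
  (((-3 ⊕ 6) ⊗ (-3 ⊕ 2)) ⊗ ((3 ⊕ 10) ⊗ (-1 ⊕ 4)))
(((-3 ⊕ 6) ⊗ (-3 ⊕ 2)) ⊗ ((3 ⊕ 10) ⊗ (-1 ⊕ 4))) = -4

Expand innermost to outermost. Recall ⊕ takes the minimum of its arguments and ⊗ takes their sum. Working out the expression (((-3 ⊕ 6) ⊗ (-3 ⊕ 2)) ⊗ ((3 ⊕ 10) ⊗ (-1 ⊕ 4))) gives -4.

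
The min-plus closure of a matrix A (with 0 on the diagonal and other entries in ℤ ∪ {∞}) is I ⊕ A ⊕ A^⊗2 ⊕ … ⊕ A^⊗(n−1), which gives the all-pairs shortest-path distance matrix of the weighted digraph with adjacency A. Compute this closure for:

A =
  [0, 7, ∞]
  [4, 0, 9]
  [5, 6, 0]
Closure =
  [0, 7, 16]
  [4, 0, 9]
  [5, 6, 0]

This is the Floyd-Warshall all-pairs shortest-path computation. For each intermediate vertex k = 0, 1, …, 2, update dist[i][j] ← min(dist[i][j], dist[i][k] + dist[k][j]). The final matrix gives, for each (i, j), the minimum total weight of any directed path from i to j (possibly empty when i = j).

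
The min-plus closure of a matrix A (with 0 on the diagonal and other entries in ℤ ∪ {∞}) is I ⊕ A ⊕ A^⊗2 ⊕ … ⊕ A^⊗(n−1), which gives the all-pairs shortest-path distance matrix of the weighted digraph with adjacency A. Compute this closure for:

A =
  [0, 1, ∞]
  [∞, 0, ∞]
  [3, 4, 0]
Closure =
  [0, 1, ∞]
  [∞, 0, ∞]
  [3, 4, 0]

This is the Floyd-Warshall all-pairs shortest-path computation. For each intermediate vertex k = 0, 1, …, 2, update dist[i][j] ← min(dist[i][j], dist[i][k] + dist[k][j]). The final matrix gives, for each (i, j), the minimum total weight of any directed path from i to j (possibly empty when i = j).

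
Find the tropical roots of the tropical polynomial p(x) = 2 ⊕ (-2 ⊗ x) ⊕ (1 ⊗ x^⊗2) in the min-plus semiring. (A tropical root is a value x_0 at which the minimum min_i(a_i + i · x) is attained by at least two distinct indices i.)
Roots: {-3, 4}

Each tropical root is a break point of the lower envelope of the lines y = a_i + i · x (there are 3 lines, with slopes 0, 1, ..., 2). Only the lines that attain the minimum somewhere contribute to roots; other lines are dominated. Here the surviving (envelope) indices are i = 2, i = 1, i = 0.
Intersections between consecutive envelope lines give the roots: for adjacent envelope indices i < j the intersection is x = (a_i − a_j) / (j − i). Reading off the sorted break points: {-3, 4}.
Verification: at each break x_0, at least two indices attain the minimum of min_i(a_i + i · x_0).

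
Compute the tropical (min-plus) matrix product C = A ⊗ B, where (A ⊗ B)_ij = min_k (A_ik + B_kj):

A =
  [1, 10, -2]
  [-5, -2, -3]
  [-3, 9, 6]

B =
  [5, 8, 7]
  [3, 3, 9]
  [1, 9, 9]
A ⊗ B =
  [-1, 7, 7]
  [-2, 1, 2]
  [2, 5, 4]

Apply the min-plus product entry-by-entry:
  C[0][0] = min over k of (A[0][0] + B[0][0] = 1 + 5 = 6, A[0][1] + B[1][0] = 10 + 3 = 13, A[0][2] + B[2][0] = -2 + 1 = -1) = -1 (attained at k = 2)
  C[0][1] = min over k of (A[0][0] + B[0][1] = 1 + 8 = 9, A[0][1] + B[1][1] = 10 + 3 = 13, A[0][2] + B[2][1] = -2 + 9 = 7) = 7 (attained at k = 2)
  C[0][2] = min over k of (A[0][0] + B[0][2] = 1 + 7 = 8, A[0][1] + B[1][2] = 10 + 9 = 19, A[0][2] + B[2][2] = -2 + 9 = 7) = 7 (attained at k = 2)
  C[1][0] = min over k of (A[1][0] + B[0][0] = -5 + 5 = 0, A[1][1] + B[1][0] = -2 + 3 = 1, A[1][2] + B[2][0] = -3 + 1 = -2) = -2 (attained at k = 2)
  C[1][1] = min over k of (A[1][0] + B[0][1] = -5 + 8 = 3, A[1][1] + B[1][1] = -2 + 3 = 1, A[1][2] + B[2][1] = -3 + 9 = 6) = 1 (attained at k = 1)
  C[1][2] = min over k of (A[1][0] + B[0][2] = -5 + 7 = 2, A[1][1] + B[1][2] = -2 + 9 = 7, A[1][2] + B[2][2] = -3 + 9 = 6) = 2 (attained at k = 0)
  C[2][0] = min over k of (A[2][0] + B[0][0] = -3 + 5 = 2, A[2][1] + B[1][0] = 9 + 3 = 12, A[2][2] + B[2][0] = 6 + 1 = 7) = 2 (attained at k = 0)
  C[2][1] = min over k of (A[2][0] + B[0][1] = -3 + 8 = 5, A[2][1] + B[1][1] = 9 + 3 = 12, A[2][2] + B[2][1] = 6 + 9 = 15) = 5 (attained at k = 0)
  C[2][2] = min over k of (A[2][0] + B[0][2] = -3 + 7 = 4, A[2][1] + B[1][2] = 9 + 9 = 18, A[2][2] + B[2][2] = 6 + 9 = 15) = 4 (attained at k = 0)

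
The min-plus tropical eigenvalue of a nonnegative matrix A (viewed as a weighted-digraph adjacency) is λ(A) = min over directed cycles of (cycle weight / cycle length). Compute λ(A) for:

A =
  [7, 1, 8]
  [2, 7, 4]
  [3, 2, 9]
λ(A) = 3/2

Enumerate directed cycles and compute their means (weight / length). Sample:
  cycle 0 → 0: weight = 7, length = 1, mean = 7/1 ≈ 7.000
  cycle 1 → 1: weight = 7, length = 1, mean = 7/1 ≈ 7.000
  cycle 2 → 2: weight = 9, length = 1, mean = 9/1 ≈ 9.000
  cycle 0 → 1 → 0: weight = 3, length = 2, mean = 3/2 ≈ 1.500
  cycle 0 → 2 → 0: weight = 11, length = 2, mean = 11/2 ≈ 5.500
  cycle 1 → 0 → 1: weight = 3, length = 2, mean = 3/2 ≈ 1.500
Minimum mean = 1.500, attained e.g. along the cycle 0 → 1 → 0 with weight 3 and length 2. So λ(A) = 3/2 = 3/2.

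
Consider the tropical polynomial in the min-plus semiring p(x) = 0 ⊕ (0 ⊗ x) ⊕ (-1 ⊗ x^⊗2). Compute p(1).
p(1) = 0

A tropical monomial a ⊗ x^⊗i evaluates to a + i · x. Evaluating each term at x = 1:
  Term 0 contributes 0 + 0 · 1 = 0
  Term 1 contributes 0 + 1 · 1 = 1
  Term 2 contributes -1 + 2 · 1 = 1
p(1) = ⊕ of these = min[0, 1, 1] = 0.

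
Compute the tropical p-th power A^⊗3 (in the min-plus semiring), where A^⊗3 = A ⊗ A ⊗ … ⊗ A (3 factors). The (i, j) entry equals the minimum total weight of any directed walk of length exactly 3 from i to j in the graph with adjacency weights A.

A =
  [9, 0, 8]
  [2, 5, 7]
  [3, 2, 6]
A^⊗3 =
  [7, 2, 10]
  [4, 7, 9]
  [5, 4, 10]

Each entry (A^⊗3)_ij equals the minimum over all length-3 walks i = v_0 → v_1 → … → v_3 = j of Σ_t A[v_t][v_{t+1}]. For example, for (i, j) = (0, 2) we minimise over 9 possible intermediate vertex sequences; the minimum is 10, attained along the walk 0 → 1 → 0 → 2.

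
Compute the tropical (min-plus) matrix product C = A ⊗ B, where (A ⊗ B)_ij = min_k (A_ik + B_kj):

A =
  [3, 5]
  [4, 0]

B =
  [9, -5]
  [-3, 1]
A ⊗ B =
  [2, -2]
  [-3, -1]

Apply the min-plus product entry-by-entry:
  C[0][0] = min over k of (A[0][0] + B[0][0] = 3 + 9 = 12, A[0][1] + B[1][0] = 5 + -3 = 2) = 2 (attained at k = 1)
  C[0][1] = min over k of (A[0][0] + B[0][1] = 3 + -5 = -2, A[0][1] + B[1][1] = 5 + 1 = 6) = -2 (attained at k = 0)
  C[1][0] = min over k of (A[1][0] + B[0][0] = 4 + 9 = 13, A[1][1] + B[1][0] = 0 + -3 = -3) = -3 (attained at k = 1)
  C[1][1] = min over k of (A[1][0] + B[0][1] = 4 + -5 = -1, A[1][1] + B[1][1] = 0 + 1 = 1) = -1 (attained at k = 0)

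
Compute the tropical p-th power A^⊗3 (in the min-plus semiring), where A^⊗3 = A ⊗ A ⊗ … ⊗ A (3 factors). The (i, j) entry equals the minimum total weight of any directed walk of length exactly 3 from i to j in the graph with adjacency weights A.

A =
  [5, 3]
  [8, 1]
A^⊗3 =
  [12, 5]
  [10, 3]

Each entry (A^⊗3)_ij equals the minimum over all length-3 walks i = v_0 → v_1 → … → v_3 = j of Σ_t A[v_t][v_{t+1}]. For example, for (i, j) = (0, 1) we minimise over 4 possible intermediate vertex sequences; the minimum is 5, attained along the walk 0 → 1 → 1 → 1.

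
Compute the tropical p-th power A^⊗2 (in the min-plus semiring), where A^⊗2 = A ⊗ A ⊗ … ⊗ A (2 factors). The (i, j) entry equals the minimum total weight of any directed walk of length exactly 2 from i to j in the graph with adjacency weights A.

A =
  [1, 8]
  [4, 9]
A^⊗2 =
  [2, 9]
  [5, 12]

Each entry (A^⊗2)_ij equals the minimum over all length-2 walks i = v_0 → v_1 → … → v_2 = j of Σ_t A[v_t][v_{t+1}]. For example, for (i, j) = (0, 1) we minimise over 2 possible intermediate vertex sequences; the minimum is 9, attained along the walk 0 → 0 → 1.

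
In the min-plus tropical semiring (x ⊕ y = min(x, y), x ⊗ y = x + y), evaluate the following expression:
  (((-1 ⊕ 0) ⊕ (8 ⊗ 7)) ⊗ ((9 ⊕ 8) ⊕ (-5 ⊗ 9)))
(((-1 ⊕ 0) ⊕ (8 ⊗ 7)) ⊗ ((9 ⊕ 8) ⊕ (-5 ⊗ 9))) = 3

Expand innermost to outermost. Recall ⊕ takes the minimum of its arguments and ⊗ takes their sum. Working out the expression (((-1 ⊕ 0) ⊕ (8 ⊗ 7)) ⊗ ((9 ⊕ 8) ⊕ (-5 ⊗ 9))) gives 3.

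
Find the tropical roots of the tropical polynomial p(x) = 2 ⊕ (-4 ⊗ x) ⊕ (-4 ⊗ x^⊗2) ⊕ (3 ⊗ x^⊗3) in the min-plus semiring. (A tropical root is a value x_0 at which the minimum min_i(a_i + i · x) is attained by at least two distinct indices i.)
Roots: {-7, 0, 6}

Each tropical root is a break point of the lower envelope of the lines y = a_i + i · x (there are 4 lines, with slopes 0, 1, ..., 3). Only the lines that attain the minimum somewhere contribute to roots; other lines are dominated. Here the surviving (envelope) indices are i = 3, i = 2, i = 1, i = 0.
Intersections between consecutive envelope lines give the roots: for adjacent envelope indices i < j the intersection is x = (a_i − a_j) / (j − i). Reading off the sorted break points: {-7, 0, 6}.
Verification: at each break x_0, at least two indices attain the minimum of min_i(a_i + i · x_0).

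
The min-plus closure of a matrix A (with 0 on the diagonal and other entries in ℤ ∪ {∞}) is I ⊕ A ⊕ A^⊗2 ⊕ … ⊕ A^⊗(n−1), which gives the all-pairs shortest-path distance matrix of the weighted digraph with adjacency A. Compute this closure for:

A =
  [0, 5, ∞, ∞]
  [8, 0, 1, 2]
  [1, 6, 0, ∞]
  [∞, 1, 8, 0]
Closure =
  [0, 5, 6, 7]
  [2, 0, 1, 2]
  [1, 6, 0, 8]
  [3, 1, 2, 0]

This is the Floyd-Warshall all-pairs shortest-path computation. For each intermediate vertex k = 0, 1, …, 3, update dist[i][j] ← min(dist[i][j], dist[i][k] + dist[k][j]). The final matrix gives, for each (i, j), the minimum total weight of any directed path from i to j (possibly empty when i = j).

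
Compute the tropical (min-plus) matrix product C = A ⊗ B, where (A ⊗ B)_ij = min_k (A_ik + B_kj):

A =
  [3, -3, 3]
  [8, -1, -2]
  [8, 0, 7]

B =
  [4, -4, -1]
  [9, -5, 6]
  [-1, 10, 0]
A ⊗ B =
  [2, -8, 2]
  [-3, -6, -2]
  [6, -5, 6]

Apply the min-plus product entry-by-entry:
  C[0][0] = min over k of (A[0][0] + B[0][0] = 3 + 4 = 7, A[0][1] + B[1][0] = -3 + 9 = 6, A[0][2] + B[2][0] = 3 + -1 = 2) = 2 (attained at k = 2)
  C[0][1] = min over k of (A[0][0] + B[0][1] = 3 + -4 = -1, A[0][1] + B[1][1] = -3 + -5 = -8, A[0][2] + B[2][1] = 3 + 10 = 13) = -8 (attained at k = 1)
  C[0][2] = min over k of (A[0][0] + B[0][2] = 3 + -1 = 2, A[0][1] + B[1][2] = -3 + 6 = 3, A[0][2] + B[2][2] = 3 + 0 = 3) = 2 (attained at k = 0)
  C[1][0] = min over k of (A[1][0] + B[0][0] = 8 + 4 = 12, A[1][1] + B[1][0] = -1 + 9 = 8, A[1][2] + B[2][0] = -2 + -1 = -3) = -3 (attained at k = 2)
  C[1][1] = min over k of (A[1][0] + B[0][1] = 8 + -4 = 4, A[1][1] + B[1][1] = -1 + -5 = -6, A[1][2] + B[2][1] = -2 + 10 = 8) = -6 (attained at k = 1)
  C[1][2] = min over k of (A[1][0] + B[0][2] = 8 + -1 = 7, A[1][1] + B[1][2] = -1 + 6 = 5, A[1][2] + B[2][2] = -2 + 0 = -2) = -2 (attained at k = 2)
  C[2][0] = min over k of (A[2][0] + B[0][0] = 8 + 4 = 12, A[2][1] + B[1][0] = 0 + 9 = 9, A[2][2] + B[2][0] = 7 + -1 = 6) = 6 (attained at k = 2)
  C[2][1] = min over k of (A[2][0] + B[0][1] = 8 + -4 = 4, A[2][1] + B[1][1] = 0 + -5 = -5, A[2][2] + B[2][1] = 7 + 10 = 17) = -5 (attained at k = 1)
  C[2][2] = min over k of (A[2][0] + B[0][2] = 8 + -1 = 7, A[2][1] + B[1][2] = 0 + 6 = 6, A[2][2] + B[2][2] = 7 + 0 = 7) = 6 (attained at k = 1)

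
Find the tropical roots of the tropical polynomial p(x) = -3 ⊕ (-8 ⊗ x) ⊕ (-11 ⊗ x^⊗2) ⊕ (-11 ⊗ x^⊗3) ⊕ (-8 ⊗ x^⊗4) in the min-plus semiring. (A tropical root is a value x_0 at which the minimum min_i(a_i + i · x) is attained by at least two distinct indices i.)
Roots: {-3, 0, 3, 5}

Each tropical root is a break point of the lower envelope of the lines y = a_i + i · x (there are 5 lines, with slopes 0, 1, ..., 4). Only the lines that attain the minimum somewhere contribute to roots; other lines are dominated. Here the surviving (envelope) indices are i = 4, i = 3, i = 2, i = 1, i = 0.
Intersections between consecutive envelope lines give the roots: for adjacent envelope indices i < j the intersection is x = (a_i − a_j) / (j − i). Reading off the sorted break points: {-3, 0, 3, 5}.
Verification: at each break x_0, at least two indices attain the minimum of min_i(a_i + i · x_0).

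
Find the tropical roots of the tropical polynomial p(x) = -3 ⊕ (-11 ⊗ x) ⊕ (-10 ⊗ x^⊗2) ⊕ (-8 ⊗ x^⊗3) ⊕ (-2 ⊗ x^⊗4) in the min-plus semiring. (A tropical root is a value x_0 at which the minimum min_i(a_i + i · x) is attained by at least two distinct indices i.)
Roots: {-6, -2, -1, 8}

Each tropical root is a break point of the lower envelope of the lines y = a_i + i · x (there are 5 lines, with slopes 0, 1, ..., 4). Only the lines that attain the minimum somewhere contribute to roots; other lines are dominated. Here the surviving (envelope) indices are i = 4, i = 3, i = 2, i = 1, i = 0.
Intersections between consecutive envelope lines give the roots: for adjacent envelope indices i < j the intersection is x = (a_i − a_j) / (j − i). Reading off the sorted break points: {-6, -2, -1, 8}.
Verification: at each break x_0, at least two indices attain the minimum of min_i(a_i + i · x_0).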